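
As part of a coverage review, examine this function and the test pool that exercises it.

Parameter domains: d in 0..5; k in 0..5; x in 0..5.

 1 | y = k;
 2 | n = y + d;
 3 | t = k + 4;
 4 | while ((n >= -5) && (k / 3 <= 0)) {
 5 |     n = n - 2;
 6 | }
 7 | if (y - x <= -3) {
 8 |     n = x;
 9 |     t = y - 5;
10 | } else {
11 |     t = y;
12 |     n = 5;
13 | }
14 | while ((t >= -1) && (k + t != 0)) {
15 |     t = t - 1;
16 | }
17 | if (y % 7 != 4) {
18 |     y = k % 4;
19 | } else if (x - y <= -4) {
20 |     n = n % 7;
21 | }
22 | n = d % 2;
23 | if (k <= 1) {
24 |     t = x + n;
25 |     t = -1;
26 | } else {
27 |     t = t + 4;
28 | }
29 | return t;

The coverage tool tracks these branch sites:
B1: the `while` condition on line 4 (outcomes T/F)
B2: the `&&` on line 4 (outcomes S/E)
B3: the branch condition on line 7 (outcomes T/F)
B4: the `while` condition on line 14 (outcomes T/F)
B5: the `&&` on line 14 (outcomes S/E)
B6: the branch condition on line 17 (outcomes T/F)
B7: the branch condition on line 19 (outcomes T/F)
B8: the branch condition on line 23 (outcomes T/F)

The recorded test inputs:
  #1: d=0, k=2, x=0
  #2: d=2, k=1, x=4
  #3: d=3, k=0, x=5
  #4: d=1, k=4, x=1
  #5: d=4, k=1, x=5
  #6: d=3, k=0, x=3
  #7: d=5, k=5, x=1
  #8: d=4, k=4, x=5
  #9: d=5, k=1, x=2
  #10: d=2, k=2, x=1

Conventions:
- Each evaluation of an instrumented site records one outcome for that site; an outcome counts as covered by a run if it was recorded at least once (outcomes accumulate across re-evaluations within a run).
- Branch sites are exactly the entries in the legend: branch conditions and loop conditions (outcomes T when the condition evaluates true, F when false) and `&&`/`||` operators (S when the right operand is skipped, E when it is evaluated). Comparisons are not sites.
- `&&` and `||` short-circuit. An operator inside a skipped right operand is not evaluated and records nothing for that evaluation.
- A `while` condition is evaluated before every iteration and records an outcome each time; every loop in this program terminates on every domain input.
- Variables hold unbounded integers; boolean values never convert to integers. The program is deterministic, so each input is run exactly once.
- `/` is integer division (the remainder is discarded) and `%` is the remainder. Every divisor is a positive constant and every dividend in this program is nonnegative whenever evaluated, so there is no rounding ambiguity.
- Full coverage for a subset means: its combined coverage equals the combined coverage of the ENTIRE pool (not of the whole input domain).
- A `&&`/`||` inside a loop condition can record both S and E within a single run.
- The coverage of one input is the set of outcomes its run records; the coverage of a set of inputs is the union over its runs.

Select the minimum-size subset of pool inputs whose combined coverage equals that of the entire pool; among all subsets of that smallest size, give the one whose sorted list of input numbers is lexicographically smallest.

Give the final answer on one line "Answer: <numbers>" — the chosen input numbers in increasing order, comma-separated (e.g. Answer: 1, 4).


#1 (d=0, k=2, x=0) -> B2->E, B1->T, B2->E, B1->T, B2->E, B1->T, B2->E, B1->T, B2->S, B1->F, B3->F, B5->E, B4->T, B5->E, ...; covered: B1=T, B1=F, B2=S, B2=E, B3=F, B4=T, B4=F, B5=S, B5=E, B6=T, B8=F
#2 (d=2, k=1, x=4) -> B2->E, B1->T, B2->E, B1->T, B2->E, B1->T, B2->E, B1->T, B2->E, B1->T, B2->S, B1->F, B3->T, B5->S, ...; covered: B1=T, B1=F, B2=S, B2=E, B3=T, B4=F, B5=S, B6=T, B8=T
#3 (d=3, k=0, x=5) -> B2->E, B1->T, B2->E, B1->T, B2->E, B1->T, B2->E, B1->T, B2->E, B1->T, B2->S, B1->F, B3->T, B5->S, ...; covered: B1=T, B1=F, B2=S, B2=E, B3=T, B4=F, B5=S, B6=T, B8=T
#4 (d=1, k=4, x=1) -> B2->E, B1->F, B3->F, B5->E, B4->T, B5->E, B4->T, B5->E, B4->T, B5->E, B4->T, B5->E, B4->T, B5->E, ...; covered: B1=F, B2=E, B3=F, B4=T, B4=F, B5=S, B5=E, B6=F, B7=F, B8=F
#5 (d=4, k=1, x=5) -> B2->E, B1->T, B2->E, B1->T, B2->E, B1->T, B2->E, B1->T, B2->E, B1->T, B2->E, B1->T, B2->S, B1->F, ...; covered: B1=T, B1=F, B2=S, B2=E, B3=T, B4=F, B5=S, B6=T, B8=T
#6 (d=3, k=0, x=3) -> B2->E, B1->T, B2->E, B1->T, B2->E, B1->T, B2->E, B1->T, B2->E, B1->T, B2->S, B1->F, B3->T, B5->S, ...; covered: B1=T, B1=F, B2=S, B2=E, B3=T, B4=F, B5=S, B6=T, B8=T
#7 (d=5, k=5, x=1) -> B2->E, B1->F, B3->F, B5->E, B4->T, B5->E, B4->T, B5->E, B4->T, B5->E, B4->T, B5->E, B4->T, B5->E, ...; covered: B1=F, B2=E, B3=F, B4=T, B4=F, B5=S, B5=E, B6=T, B8=F
#8 (d=4, k=4, x=5) -> B2->E, B1->F, B3->F, B5->E, B4->T, B5->E, B4->T, B5->E, B4->T, B5->E, B4->T, B5->E, B4->T, B5->E, ...; covered: B1=F, B2=E, B3=F, B4=T, B4=F, B5=S, B5=E, B6=F, B7=F, B8=F
#9 (d=5, k=1, x=2) -> B2->E, B1->T, B2->E, B1->T, B2->E, B1->T, B2->E, B1->T, B2->E, B1->T, B2->E, B1->T, B2->S, B1->F, ...; covered: B1=T, B1=F, B2=S, B2=E, B3=F, B4=T, B4=F, B5=E, B6=T, B8=T
#10 (d=2, k=2, x=1) -> B2->E, B1->T, B2->E, B1->T, B2->E, B1->T, B2->E, B1->T, B2->E, B1->T, B2->S, B1->F, B3->F, B5->E, ...; covered: B1=T, B1=F, B2=S, B2=E, B3=F, B4=T, B4=F, B5=S, B5=E, B6=T, B8=F
together the pool reaches 15 outcomes: B1=T, B1=F, B2=S, B2=E, B3=T, B3=F, B4=T, B4=F, B5=S, B5=E, B6=T, B6=F, B7=F, B8=T, B8=F
size 1 is not enough: best union over all size-1 subsets is 11/15
size 2: inputs {2, 4} cover all 15 outcomes, and no lexicographically smaller subset of this size does
Answer: 2, 4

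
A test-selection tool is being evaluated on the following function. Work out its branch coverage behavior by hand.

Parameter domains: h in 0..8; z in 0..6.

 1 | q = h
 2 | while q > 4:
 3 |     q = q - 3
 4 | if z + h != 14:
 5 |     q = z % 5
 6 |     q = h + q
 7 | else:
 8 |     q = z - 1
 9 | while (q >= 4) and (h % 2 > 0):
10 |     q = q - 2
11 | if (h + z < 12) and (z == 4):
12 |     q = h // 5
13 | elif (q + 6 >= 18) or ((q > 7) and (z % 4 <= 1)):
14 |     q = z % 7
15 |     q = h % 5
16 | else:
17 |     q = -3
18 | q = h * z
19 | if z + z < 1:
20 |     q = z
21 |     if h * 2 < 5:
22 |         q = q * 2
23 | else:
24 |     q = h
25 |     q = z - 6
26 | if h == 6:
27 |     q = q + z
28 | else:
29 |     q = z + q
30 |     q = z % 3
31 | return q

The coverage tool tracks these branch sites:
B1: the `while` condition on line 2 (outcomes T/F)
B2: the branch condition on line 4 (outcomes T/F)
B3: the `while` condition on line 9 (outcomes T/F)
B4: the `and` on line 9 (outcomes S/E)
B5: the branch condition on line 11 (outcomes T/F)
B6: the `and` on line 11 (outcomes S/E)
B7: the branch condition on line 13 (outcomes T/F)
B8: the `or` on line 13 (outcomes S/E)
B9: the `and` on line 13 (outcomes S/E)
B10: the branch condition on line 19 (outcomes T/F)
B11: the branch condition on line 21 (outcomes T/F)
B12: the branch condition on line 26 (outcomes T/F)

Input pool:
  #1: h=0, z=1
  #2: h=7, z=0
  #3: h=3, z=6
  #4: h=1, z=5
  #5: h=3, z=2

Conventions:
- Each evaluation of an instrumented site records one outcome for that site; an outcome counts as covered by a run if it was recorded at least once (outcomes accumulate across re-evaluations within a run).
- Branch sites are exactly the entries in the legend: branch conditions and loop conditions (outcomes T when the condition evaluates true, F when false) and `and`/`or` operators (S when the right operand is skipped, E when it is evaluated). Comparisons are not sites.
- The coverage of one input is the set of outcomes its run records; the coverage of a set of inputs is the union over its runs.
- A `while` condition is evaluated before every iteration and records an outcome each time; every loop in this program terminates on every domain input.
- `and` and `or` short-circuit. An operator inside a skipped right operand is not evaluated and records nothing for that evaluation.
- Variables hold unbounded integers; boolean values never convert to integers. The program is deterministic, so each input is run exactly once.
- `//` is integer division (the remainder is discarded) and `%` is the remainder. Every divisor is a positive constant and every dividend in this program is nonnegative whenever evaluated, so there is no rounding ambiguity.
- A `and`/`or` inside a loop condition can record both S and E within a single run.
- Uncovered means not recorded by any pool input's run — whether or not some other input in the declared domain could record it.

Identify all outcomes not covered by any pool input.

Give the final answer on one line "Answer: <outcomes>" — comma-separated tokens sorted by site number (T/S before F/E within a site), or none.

test 1 (h=0, z=1) fires B1->F, B2->T, B4->S, B3->F, B6->E, B5->F, B8->E, B9->S, B7->F, B10->F, B12->F; hits B1=F, B2=T, B3=F, B4=S, B5=F, B6=E, B7=F, B8=E, B9=S, B10=F, B12=F
test 2 (h=7, z=0) fires B1->T, B1->F, B2->T, B4->E, B3->T, B4->E, B3->T, B4->S, B3->F, B6->E, B5->F, B8->E, B9->S, B7->F, ...; hits B1=T, B1=F, B2=T, B3=T, B3=F, B4=S, B4=E, B5=F, B6=E, B7=F, B8=E, B9=S, B10=T, B11=F, B12=F
test 3 (h=3, z=6) fires B1->F, B2->T, B4->E, B3->T, B4->S, B3->F, B6->E, B5->F, B8->E, B9->S, B7->F, B10->F, B12->F; hits B1=F, B2=T, B3=T, B3=F, B4=S, B4=E, B5=F, B6=E, B7=F, B8=E, B9=S, B10=F, B12=F
test 4 (h=1, z=5) fires B1->F, B2->T, B4->S, B3->F, B6->E, B5->F, B8->E, B9->S, B7->F, B10->F, B12->F; hits B1=F, B2=T, B3=F, B4=S, B5=F, B6=E, B7=F, B8=E, B9=S, B10=F, B12=F
test 5 (h=3, z=2) fires B1->F, B2->T, B4->E, B3->T, B4->S, B3->F, B6->E, B5->F, B8->E, B9->S, B7->F, B10->F, B12->F; hits B1=F, B2=T, B3=T, B3=F, B4=S, B4=E, B5=F, B6=E, B7=F, B8=E, B9=S, B10=F, B12=F
union over the pool: B1=T, B1=F, B2=T, B3=T, B3=F, B4=S, B4=E, B5=F, B6=E, B7=F, B8=E, B9=S, B10=T, B10=F, B11=F, B12=F
uncovered (8 of 24): B2=F, B5=T, B6=S, B7=T, B8=S, B9=E, B11=T, B12=T

Answer: B2=F, B5=T, B6=S, B7=T, B8=S, B9=E, B11=T, B12=T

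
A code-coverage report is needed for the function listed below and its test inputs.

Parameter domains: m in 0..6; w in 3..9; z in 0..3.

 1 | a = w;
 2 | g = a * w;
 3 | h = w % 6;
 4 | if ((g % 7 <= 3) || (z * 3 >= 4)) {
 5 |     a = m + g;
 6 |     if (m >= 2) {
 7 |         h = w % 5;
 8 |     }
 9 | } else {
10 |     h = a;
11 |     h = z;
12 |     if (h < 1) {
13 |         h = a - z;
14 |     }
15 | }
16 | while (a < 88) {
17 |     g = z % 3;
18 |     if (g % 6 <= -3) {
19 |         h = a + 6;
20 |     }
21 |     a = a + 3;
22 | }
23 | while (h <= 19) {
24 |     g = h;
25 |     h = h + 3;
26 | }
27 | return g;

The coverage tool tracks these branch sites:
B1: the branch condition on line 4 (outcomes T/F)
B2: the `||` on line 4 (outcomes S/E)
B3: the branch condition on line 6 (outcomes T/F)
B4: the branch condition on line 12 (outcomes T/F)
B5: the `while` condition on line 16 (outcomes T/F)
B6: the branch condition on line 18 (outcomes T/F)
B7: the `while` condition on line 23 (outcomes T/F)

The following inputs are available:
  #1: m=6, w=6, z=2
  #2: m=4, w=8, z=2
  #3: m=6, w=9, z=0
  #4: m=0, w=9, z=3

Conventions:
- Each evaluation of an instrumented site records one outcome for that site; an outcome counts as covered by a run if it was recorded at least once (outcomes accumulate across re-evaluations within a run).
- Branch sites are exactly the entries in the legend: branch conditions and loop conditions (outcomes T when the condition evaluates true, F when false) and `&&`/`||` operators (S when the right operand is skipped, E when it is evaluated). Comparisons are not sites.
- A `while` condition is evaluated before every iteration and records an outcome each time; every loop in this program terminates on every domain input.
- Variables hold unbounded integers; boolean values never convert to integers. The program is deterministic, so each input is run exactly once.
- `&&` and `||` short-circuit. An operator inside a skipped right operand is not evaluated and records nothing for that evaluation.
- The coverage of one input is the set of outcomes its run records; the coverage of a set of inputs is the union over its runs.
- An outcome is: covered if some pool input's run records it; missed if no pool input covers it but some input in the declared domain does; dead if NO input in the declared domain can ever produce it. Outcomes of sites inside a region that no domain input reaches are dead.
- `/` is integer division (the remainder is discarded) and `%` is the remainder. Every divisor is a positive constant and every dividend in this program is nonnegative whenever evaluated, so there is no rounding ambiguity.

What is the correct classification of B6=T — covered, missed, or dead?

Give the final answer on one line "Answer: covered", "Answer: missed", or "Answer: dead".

no pool input records B6=T
checking all 196 inputs in the declared domain: B6=T is never recorded -> dead

Answer: dead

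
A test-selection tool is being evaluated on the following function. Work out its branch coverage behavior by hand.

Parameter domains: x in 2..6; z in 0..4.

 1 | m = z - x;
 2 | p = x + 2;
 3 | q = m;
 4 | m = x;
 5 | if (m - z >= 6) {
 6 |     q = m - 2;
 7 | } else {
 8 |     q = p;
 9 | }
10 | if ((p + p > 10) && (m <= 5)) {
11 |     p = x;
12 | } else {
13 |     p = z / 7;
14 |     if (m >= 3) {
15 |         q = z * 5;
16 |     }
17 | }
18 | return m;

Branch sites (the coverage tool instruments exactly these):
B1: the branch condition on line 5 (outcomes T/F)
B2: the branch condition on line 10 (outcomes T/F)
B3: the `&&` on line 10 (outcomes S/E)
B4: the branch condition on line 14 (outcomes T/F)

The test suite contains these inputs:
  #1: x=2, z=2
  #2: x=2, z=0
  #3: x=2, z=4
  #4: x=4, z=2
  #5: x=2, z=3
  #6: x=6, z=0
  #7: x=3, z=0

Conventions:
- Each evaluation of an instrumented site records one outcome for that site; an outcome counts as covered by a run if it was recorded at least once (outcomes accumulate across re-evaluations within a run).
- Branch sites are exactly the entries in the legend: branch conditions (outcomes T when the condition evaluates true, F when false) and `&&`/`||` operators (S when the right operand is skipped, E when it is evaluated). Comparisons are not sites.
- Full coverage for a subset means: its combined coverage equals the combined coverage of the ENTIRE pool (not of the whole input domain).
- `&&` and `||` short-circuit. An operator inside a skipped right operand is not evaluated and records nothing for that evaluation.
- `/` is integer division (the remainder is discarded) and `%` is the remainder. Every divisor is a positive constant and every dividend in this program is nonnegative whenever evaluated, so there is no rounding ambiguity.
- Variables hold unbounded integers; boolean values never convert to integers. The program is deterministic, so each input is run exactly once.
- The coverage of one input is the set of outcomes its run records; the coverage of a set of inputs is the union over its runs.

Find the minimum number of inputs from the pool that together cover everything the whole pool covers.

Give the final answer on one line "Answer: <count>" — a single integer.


input #1, x=2, z=2: events B1->F, B3->S, B2->F, B4->F; outcomes B1=F, B2=F, B3=S, B4=F
input #2, x=2, z=0: events B1->F, B3->S, B2->F, B4->F; outcomes B1=F, B2=F, B3=S, B4=F
input #3, x=2, z=4: events B1->F, B3->S, B2->F, B4->F; outcomes B1=F, B2=F, B3=S, B4=F
input #4, x=4, z=2: events B1->F, B3->E, B2->T; outcomes B1=F, B2=T, B3=E
input #5, x=2, z=3: events B1->F, B3->S, B2->F, B4->F; outcomes B1=F, B2=F, B3=S, B4=F
input #6, x=6, z=0: events B1->T, B3->E, B2->F, B4->T; outcomes B1=T, B2=F, B3=E, B4=T
input #7, x=3, z=0: events B1->F, B3->S, B2->F, B4->T; outcomes B1=F, B2=F, B3=S, B4=T
pool-wide coverage (8 outcomes): B1=T, B1=F, B2=T, B2=F, B3=S, B3=E, B4=T, B4=F
checked all size-1 subsets: none covers 8 outcomes (max 4/8)
checked all size-2 subsets: none covers 8 outcomes (max 7/8)
size 3: inputs {1, 4, 6} cover all 8 outcomes, and no lexicographically smaller subset of this size does
Answer: 3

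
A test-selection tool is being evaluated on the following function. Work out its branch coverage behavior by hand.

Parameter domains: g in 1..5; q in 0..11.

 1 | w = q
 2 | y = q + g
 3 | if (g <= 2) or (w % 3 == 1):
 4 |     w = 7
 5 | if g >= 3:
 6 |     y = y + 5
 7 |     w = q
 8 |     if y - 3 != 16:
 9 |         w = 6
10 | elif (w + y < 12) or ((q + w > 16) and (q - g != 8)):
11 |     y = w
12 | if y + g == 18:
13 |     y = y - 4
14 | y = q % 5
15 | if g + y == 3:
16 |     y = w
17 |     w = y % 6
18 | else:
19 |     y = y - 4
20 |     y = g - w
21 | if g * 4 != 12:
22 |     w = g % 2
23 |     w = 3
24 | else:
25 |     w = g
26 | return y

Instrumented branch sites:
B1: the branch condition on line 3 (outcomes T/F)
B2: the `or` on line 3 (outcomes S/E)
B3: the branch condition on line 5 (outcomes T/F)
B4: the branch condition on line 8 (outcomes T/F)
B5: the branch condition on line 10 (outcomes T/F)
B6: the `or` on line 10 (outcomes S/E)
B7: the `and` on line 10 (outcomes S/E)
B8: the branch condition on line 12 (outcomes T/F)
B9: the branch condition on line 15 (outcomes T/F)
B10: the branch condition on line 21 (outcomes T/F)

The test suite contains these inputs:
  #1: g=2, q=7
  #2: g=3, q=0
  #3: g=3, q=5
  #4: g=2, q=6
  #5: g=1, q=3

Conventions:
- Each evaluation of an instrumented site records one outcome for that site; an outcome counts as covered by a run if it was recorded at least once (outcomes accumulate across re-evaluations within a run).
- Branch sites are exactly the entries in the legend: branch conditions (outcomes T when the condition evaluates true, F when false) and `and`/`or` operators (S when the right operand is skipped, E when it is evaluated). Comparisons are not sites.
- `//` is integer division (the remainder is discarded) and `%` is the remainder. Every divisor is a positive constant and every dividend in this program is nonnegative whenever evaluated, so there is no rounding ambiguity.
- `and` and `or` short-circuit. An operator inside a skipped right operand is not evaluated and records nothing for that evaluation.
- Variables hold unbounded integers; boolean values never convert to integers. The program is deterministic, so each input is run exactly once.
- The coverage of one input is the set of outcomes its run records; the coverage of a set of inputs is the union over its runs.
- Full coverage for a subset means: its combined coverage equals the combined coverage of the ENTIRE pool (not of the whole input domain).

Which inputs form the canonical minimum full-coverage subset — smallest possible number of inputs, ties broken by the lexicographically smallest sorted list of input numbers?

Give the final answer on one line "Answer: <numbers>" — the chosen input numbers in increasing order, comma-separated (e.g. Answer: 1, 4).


test 1 (g=2, q=7) fires B2->S, B1->T, B3->F, B6->E, B7->S, B5->F, B8->F, B9->F, B10->T; hits B1=T, B2=S, B3=F, B5=F, B6=E, B7=S, B8=F, B9=F, B10=T
test 2 (g=3, q=0) fires B2->E, B1->F, B3->T, B4->T, B8->F, B9->T, B10->F; hits B1=F, B2=E, B3=T, B4=T, B8=F, B9=T, B10=F
test 3 (g=3, q=5) fires B2->E, B1->F, B3->T, B4->T, B8->F, B9->T, B10->F; hits B1=F, B2=E, B3=T, B4=T, B8=F, B9=T, B10=F
test 4 (g=2, q=6) fires B2->S, B1->T, B3->F, B6->E, B7->S, B5->F, B8->F, B9->T, B10->T; hits B1=T, B2=S, B3=F, B5=F, B6=E, B7=S, B8=F, B9=T, B10=T
test 5 (g=1, q=3) fires B2->S, B1->T, B3->F, B6->S, B5->T, B8->F, B9->F, B10->T; hits B1=T, B2=S, B3=F, B5=T, B6=S, B8=F, B9=F, B10=T
together the pool reaches 17 outcomes: B1=T, B1=F, B2=S, B2=E, B3=T, B3=F, B4=T, B5=T, B5=F, B6=S, B6=E, B7=S, B8=F, B9=T, B9=F, B10=T, B10=F
every size-1 subset falls short of the 17 outcomes (best: 9/17)
every size-2 subset falls short of the 17 outcomes (best: 15/17)
inputs {1, 2, 5} (size 3) cover everything; no size-3 subset with a lexicographically smaller index list covers all 17
Answer: 1, 2, 5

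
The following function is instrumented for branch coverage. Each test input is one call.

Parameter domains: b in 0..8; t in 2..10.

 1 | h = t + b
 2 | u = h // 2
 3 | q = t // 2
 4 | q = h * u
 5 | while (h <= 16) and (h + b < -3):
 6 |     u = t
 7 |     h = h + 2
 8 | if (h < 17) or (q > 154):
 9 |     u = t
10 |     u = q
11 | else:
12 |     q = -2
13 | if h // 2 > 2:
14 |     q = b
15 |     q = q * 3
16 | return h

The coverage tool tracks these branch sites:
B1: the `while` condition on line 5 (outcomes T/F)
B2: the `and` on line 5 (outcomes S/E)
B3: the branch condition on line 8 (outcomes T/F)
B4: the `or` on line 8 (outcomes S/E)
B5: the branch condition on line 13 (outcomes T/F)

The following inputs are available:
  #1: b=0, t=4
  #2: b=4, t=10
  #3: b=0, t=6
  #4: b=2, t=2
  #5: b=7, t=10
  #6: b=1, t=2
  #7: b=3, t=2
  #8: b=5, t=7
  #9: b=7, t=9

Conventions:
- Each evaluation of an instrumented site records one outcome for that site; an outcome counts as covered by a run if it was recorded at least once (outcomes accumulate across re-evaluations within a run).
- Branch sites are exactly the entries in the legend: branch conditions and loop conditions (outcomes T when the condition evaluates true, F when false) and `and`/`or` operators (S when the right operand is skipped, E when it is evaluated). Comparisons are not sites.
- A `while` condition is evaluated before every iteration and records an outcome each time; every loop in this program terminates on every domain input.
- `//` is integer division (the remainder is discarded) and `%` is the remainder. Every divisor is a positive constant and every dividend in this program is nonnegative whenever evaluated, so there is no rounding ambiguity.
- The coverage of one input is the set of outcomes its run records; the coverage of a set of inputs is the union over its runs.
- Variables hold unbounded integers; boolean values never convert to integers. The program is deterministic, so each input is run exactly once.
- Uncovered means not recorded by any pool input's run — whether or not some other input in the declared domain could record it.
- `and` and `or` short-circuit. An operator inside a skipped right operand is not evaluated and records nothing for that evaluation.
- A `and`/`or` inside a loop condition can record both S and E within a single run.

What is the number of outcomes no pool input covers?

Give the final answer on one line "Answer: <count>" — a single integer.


test 1 (b=0, t=4) fires B2->E, B1->F, B4->S, B3->T, B5->F; hits B1=F, B2=E, B3=T, B4=S, B5=F
test 2 (b=4, t=10) fires B2->E, B1->F, B4->S, B3->T, B5->T; hits B1=F, B2=E, B3=T, B4=S, B5=T
test 3 (b=0, t=6) fires B2->E, B1->F, B4->S, B3->T, B5->T; hits B1=F, B2=E, B3=T, B4=S, B5=T
test 4 (b=2, t=2) fires B2->E, B1->F, B4->S, B3->T, B5->F; hits B1=F, B2=E, B3=T, B4=S, B5=F
test 5 (b=7, t=10) fires B2->S, B1->F, B4->E, B3->F, B5->T; hits B1=F, B2=S, B3=F, B4=E, B5=T
test 6 (b=1, t=2) fires B2->E, B1->F, B4->S, B3->T, B5->F; hits B1=F, B2=E, B3=T, B4=S, B5=F
test 7 (b=3, t=2) fires B2->E, B1->F, B4->S, B3->T, B5->F; hits B1=F, B2=E, B3=T, B4=S, B5=F
test 8 (b=5, t=7) fires B2->E, B1->F, B4->S, B3->T, B5->T; hits B1=F, B2=E, B3=T, B4=S, B5=T
test 9 (b=7, t=9) fires B2->E, B1->F, B4->S, B3->T, B5->T; hits B1=F, B2=E, B3=T, B4=S, B5=T
union over the pool: B1=F, B2=S, B2=E, B3=T, B3=F, B4=S, B4=E, B5=T, B5=F
uncovered (1 of 10): B1=T
Answer: 1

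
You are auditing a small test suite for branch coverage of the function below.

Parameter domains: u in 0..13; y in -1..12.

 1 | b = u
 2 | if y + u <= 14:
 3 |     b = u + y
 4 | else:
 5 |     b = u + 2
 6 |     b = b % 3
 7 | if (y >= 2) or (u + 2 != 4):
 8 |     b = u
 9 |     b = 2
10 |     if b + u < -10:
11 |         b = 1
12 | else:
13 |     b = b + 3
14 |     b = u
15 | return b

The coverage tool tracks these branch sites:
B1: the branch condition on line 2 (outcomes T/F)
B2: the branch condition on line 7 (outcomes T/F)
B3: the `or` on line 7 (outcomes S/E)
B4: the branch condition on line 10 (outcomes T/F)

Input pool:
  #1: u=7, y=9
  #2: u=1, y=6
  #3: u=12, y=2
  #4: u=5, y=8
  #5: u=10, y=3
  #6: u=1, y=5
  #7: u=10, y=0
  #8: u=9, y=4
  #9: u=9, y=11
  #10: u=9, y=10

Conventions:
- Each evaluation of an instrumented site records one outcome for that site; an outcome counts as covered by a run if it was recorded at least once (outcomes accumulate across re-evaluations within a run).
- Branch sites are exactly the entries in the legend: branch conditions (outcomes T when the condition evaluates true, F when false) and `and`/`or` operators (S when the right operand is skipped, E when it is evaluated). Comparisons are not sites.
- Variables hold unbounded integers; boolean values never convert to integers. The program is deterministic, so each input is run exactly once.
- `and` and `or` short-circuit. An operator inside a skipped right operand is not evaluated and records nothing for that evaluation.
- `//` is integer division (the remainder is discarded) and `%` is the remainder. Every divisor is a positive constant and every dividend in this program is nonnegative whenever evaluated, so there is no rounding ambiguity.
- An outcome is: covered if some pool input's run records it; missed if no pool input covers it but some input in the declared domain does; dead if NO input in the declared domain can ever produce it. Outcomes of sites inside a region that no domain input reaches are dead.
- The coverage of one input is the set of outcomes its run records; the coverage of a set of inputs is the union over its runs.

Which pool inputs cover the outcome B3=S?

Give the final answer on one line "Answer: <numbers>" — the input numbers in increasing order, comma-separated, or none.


input #1 (u=7, y=9): records B3=S
input #2 (u=1, y=6): records B3=S
input #3 (u=12, y=2): records B3=S
input #4 (u=5, y=8): records B3=S
input #5 (u=10, y=3): records B3=S
input #6 (u=1, y=5): records B3=S
input #7 (u=10, y=0): does not record B3=S
input #8 (u=9, y=4): records B3=S
input #9 (u=9, y=11): records B3=S
input #10 (u=9, y=10): records B3=S
Answer: 1, 2, 3, 4, 5, 6, 8, 9, 10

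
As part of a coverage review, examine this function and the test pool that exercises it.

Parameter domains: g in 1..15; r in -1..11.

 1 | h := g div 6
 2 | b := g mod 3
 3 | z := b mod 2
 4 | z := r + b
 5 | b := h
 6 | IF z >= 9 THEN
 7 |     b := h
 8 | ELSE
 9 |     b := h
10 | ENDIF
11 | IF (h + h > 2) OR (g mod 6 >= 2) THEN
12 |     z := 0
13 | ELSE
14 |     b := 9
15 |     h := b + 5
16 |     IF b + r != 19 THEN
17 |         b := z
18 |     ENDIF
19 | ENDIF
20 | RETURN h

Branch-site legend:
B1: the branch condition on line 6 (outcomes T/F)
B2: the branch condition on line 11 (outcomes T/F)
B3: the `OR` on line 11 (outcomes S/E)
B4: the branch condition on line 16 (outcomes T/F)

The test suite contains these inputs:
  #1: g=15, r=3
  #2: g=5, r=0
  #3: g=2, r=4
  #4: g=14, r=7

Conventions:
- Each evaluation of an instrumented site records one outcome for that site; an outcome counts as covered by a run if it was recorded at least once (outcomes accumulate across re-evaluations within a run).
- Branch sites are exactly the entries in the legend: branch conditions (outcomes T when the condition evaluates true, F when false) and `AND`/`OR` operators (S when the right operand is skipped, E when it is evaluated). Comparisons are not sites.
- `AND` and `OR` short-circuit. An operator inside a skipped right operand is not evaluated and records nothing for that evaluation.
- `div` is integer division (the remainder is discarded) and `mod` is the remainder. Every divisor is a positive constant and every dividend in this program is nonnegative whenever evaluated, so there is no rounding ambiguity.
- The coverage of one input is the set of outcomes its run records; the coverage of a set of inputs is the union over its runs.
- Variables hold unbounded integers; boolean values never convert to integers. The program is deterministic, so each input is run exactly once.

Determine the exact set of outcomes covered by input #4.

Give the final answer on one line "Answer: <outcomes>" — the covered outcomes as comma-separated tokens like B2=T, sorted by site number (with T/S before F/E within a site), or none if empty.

Running input #4 (g=14, r=7), event by event:
  B1->T, B3->S, B2->T
distinct outcomes covered: B1=T, B2=T, B3=S

Answer: B1=T, B2=T, B3=S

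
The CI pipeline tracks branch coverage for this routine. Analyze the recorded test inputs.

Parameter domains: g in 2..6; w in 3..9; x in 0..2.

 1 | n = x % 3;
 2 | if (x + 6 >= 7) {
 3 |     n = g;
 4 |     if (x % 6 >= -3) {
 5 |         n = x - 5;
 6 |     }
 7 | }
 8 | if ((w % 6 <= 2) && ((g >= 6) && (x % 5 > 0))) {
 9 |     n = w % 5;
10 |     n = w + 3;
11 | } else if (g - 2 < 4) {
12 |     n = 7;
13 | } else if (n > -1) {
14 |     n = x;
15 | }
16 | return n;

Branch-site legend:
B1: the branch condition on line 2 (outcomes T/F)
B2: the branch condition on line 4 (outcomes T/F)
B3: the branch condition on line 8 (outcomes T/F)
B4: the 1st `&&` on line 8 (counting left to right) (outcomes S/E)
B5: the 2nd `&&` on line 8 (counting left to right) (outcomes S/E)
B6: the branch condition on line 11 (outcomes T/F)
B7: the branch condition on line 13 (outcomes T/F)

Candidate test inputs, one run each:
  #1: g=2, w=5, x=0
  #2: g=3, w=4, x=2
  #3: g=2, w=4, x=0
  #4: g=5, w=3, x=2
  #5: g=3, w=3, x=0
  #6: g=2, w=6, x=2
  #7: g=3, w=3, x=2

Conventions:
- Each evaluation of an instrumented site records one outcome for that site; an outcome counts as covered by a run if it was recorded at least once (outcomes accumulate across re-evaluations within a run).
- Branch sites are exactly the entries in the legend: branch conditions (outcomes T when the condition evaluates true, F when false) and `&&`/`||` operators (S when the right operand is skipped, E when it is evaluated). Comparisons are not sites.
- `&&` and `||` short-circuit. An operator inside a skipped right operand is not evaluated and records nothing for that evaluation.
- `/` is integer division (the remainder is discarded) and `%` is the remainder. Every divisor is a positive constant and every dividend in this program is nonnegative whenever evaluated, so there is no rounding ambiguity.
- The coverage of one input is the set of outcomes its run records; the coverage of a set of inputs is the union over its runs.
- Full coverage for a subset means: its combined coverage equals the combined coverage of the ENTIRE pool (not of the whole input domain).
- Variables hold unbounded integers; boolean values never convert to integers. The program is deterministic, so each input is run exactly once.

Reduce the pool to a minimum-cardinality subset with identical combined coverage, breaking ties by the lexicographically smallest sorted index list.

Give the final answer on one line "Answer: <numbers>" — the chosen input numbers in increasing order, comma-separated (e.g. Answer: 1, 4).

run #1 (g=2, w=5, x=0) records B1=F, B3=F, B4=S, B6=T
run #2 (g=3, w=4, x=2) records B1=T, B2=T, B3=F, B4=S, B6=T
run #3 (g=2, w=4, x=0) records B1=F, B3=F, B4=S, B6=T
run #4 (g=5, w=3, x=2) records B1=T, B2=T, B3=F, B4=S, B6=T
run #5 (g=3, w=3, x=0) records B1=F, B3=F, B4=S, B6=T
run #6 (g=2, w=6, x=2) records B1=T, B2=T, B3=F, B4=E, B5=S, B6=T
run #7 (g=3, w=3, x=2) records B1=T, B2=T, B3=F, B4=S, B6=T
together the pool reaches 8 outcomes: B1=T, B1=F, B2=T, B3=F, B4=S, B4=E, B5=S, B6=T
size 1 is not enough: best union over all size-1 subsets is 6/8
at size 2, {1, 6} reaches all 8 outcomes; every lexicographically earlier size-2 subset fails

Answer: 1, 6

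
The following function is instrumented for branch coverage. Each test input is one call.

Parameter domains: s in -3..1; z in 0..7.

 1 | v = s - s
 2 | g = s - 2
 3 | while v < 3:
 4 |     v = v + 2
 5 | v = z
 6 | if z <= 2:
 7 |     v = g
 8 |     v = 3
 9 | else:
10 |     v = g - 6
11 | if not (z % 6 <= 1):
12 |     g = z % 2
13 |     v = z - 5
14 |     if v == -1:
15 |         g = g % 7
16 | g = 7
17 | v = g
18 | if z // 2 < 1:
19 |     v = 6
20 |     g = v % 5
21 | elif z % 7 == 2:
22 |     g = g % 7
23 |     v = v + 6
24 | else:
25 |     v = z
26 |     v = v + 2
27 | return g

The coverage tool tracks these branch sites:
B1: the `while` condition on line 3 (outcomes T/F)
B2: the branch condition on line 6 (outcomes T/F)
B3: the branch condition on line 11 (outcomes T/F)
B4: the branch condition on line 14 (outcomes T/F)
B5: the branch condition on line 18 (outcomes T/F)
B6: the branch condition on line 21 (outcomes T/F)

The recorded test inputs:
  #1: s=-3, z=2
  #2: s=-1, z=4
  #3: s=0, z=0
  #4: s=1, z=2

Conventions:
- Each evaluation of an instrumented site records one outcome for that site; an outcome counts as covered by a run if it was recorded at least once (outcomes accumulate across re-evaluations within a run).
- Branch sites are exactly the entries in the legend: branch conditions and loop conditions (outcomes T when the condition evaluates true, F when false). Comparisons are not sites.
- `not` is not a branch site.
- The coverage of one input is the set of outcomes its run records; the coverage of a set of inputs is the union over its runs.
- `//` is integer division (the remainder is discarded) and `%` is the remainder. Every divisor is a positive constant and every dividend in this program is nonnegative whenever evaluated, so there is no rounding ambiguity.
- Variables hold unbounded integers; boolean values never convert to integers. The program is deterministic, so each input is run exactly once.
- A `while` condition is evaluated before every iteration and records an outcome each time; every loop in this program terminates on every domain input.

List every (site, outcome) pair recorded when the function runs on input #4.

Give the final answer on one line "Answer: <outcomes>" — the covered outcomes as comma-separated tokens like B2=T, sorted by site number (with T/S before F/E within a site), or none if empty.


Running input #4 (s=1, z=2), event by event:
  B1->T, B1->T, B1->F, B2->T, B3->T, B4->F, B5->F, B6->T
deduplicating events, the covered set is: B1=T, B1=F, B2=T, B3=T, B4=F, B5=F, B6=T
Answer: B1=T, B1=F, B2=T, B3=T, B4=F, B5=F, B6=T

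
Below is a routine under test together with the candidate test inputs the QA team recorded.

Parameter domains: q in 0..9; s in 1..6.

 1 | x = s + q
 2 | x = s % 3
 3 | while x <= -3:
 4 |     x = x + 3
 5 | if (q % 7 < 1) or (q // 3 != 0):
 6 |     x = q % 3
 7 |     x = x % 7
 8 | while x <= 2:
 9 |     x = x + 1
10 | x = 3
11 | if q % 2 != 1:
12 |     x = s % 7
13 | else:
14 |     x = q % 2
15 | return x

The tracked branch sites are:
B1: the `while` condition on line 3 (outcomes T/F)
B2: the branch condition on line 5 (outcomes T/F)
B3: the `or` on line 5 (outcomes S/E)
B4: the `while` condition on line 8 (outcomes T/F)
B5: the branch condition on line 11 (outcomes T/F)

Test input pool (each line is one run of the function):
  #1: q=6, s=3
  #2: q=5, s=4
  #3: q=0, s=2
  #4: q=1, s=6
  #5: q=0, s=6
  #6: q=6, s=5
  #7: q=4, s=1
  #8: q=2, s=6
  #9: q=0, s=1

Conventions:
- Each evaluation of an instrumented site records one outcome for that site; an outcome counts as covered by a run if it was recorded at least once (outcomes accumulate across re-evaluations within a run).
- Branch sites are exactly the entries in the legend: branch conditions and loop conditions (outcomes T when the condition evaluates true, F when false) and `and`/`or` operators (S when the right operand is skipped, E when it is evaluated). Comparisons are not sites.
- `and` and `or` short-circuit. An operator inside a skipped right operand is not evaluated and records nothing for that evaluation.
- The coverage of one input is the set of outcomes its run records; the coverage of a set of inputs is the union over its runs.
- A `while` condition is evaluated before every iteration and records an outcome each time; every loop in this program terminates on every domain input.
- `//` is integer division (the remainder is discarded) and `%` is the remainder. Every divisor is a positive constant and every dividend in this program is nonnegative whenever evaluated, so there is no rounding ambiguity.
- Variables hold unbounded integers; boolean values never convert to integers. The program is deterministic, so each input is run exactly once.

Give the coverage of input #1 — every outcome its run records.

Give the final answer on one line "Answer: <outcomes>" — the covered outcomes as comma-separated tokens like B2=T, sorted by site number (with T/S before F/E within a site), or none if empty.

Event log for input #1 (q=6, s=3):
  B1->F, B3->E, B2->T, B4->T, B4->T, B4->T, B4->F, B5->T
deduplicating events, the covered set is: B1=F, B2=T, B3=E, B4=T, B4=F, B5=T

Answer: B1=F, B2=T, B3=E, B4=T, B4=F, B5=T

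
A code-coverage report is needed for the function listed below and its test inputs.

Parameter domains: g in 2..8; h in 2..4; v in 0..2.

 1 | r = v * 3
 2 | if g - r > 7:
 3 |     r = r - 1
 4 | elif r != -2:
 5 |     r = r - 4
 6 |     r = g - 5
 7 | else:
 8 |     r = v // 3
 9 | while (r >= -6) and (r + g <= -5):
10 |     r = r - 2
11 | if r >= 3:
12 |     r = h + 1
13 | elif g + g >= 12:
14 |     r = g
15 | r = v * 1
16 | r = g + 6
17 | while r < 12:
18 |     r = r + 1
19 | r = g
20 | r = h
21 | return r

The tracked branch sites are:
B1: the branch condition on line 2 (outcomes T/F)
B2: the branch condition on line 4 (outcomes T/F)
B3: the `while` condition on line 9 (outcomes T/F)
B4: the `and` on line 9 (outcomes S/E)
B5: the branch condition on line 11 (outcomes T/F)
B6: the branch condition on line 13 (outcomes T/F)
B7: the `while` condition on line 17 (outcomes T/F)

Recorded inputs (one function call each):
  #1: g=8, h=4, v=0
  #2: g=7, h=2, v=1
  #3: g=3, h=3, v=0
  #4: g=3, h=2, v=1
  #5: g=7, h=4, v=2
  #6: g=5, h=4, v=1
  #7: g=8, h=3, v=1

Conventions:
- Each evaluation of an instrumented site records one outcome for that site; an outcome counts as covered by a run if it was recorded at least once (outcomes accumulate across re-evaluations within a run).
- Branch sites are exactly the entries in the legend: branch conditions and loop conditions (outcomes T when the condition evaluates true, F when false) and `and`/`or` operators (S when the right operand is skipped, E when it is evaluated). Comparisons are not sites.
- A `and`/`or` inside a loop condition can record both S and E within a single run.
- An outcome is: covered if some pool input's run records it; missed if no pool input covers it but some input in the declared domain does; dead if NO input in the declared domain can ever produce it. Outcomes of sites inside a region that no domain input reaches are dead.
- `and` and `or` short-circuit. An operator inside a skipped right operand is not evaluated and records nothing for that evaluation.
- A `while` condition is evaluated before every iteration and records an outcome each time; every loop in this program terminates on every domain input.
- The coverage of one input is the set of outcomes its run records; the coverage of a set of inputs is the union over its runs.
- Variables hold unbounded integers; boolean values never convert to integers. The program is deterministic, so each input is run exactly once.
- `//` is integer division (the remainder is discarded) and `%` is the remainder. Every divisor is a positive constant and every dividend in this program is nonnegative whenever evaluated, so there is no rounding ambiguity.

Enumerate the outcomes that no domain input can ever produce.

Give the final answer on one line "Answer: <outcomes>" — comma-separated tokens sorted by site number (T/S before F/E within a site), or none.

sweeping the full domain (63 inputs) for each outcome:
  B2=F: never recorded by any domain input -> dead
  B3=T: never recorded by any domain input -> dead
  B4=S: never recorded by any domain input -> dead
  reachable outcomes have witnesses, e.g. B1=T (e.g. g=8, h=2, v=0), B1=F (e.g. g=2, h=2, v=0), B2=T (e.g. g=2, h=2, v=0), B3=F (e.g. g=2, h=2, v=0)

Answer: B2=F, B3=T, B4=S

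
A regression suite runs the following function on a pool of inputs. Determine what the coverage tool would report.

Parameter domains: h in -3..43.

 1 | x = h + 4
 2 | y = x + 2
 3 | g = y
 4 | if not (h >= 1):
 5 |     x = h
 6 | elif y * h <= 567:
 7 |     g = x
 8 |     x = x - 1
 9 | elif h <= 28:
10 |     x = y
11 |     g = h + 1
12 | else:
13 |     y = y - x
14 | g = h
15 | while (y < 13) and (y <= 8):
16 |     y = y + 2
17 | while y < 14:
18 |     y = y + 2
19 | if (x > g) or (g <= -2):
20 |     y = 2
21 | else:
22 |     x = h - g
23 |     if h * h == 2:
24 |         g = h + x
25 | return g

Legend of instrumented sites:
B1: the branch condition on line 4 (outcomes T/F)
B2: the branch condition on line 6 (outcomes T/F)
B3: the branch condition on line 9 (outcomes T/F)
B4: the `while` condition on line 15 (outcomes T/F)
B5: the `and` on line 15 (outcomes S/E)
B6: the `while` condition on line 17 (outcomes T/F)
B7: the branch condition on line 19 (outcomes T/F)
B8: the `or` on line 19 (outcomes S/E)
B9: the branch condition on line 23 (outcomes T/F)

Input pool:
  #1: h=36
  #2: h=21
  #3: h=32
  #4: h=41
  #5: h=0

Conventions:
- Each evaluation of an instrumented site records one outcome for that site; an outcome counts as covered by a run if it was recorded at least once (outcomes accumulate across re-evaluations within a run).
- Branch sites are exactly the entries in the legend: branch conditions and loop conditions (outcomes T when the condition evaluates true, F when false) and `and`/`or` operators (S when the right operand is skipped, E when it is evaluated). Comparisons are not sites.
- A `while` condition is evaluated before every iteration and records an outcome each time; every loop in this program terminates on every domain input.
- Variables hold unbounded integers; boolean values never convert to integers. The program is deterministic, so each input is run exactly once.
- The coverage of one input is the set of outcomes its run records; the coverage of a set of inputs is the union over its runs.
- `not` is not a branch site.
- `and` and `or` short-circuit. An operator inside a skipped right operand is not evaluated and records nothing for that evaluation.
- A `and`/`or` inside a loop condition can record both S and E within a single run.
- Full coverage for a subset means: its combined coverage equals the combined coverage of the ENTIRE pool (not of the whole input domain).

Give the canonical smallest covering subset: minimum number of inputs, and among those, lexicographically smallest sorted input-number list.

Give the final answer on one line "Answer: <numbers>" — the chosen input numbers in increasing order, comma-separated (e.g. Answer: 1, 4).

input #1 (h=36): events B1->F, B2->F, B3->F, B5->E, B4->T, B5->E, B4->T, B5->E, B4->T, B5->E, B4->T, B5->E, B4->F, B6->T, ...; covers B1=F, B2=F, B3=F, B4=T, B4=F, B5=E, B6=T, B6=F, B7=T, B8=S
input #2 (h=21): events B1->F, B2->T, B5->S, B4->F, B6->F, B8->S, B7->T; covers B1=F, B2=T, B4=F, B5=S, B6=F, B7=T, B8=S
input #3 (h=32): events B1->F, B2->F, B3->F, B5->E, B4->T, B5->E, B4->T, B5->E, B4->T, B5->E, B4->T, B5->E, B4->F, B6->T, ...; covers B1=F, B2=F, B3=F, B4=T, B4=F, B5=E, B6=T, B6=F, B7=T, B8=S
input #4 (h=41): events B1->F, B2->F, B3->F, B5->E, B4->T, B5->E, B4->T, B5->E, B4->T, B5->E, B4->T, B5->E, B4->F, B6->T, ...; covers B1=F, B2=F, B3=F, B4=T, B4=F, B5=E, B6=T, B6=F, B7=T, B8=S
input #5 (h=0): events B1->T, B5->E, B4->T, B5->E, B4->T, B5->E, B4->F, B6->T, B6->T, B6->F, B8->E, B7->F, B9->F; covers B1=T, B4=T, B4=F, B5=E, B6=T, B6=F, B7=F, B8=E, B9=F
together the pool reaches 16 outcomes: B1=T, B1=F, B2=T, B2=F, B3=F, B4=T, B4=F, B5=S, B5=E, B6=T, B6=F, B7=T, B7=F, B8=S, B8=E, B9=F
no size-1 subset reaches all 16 outcomes (best union: 10/16)
no size-2 subset reaches all 16 outcomes (best union: 14/16)
at size 3, {1, 2, 5} reaches all 16 outcomes; every lexicographically earlier size-3 subset fails

Answer: 1, 2, 5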